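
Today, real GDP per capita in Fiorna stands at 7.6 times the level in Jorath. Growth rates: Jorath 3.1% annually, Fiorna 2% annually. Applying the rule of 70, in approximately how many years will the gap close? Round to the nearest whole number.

about 186 years

Jorath gains on Fiorna at 3.1% − 2% = 1.1 points a year.
At that relative rate the gap halves every 70/1.1 ≈ 63.64 years.
A 7.6 times gap takes log₂(7.6) ≈ 2.93 halvings to close: 2.93 × 63.64 ≈ 186 years.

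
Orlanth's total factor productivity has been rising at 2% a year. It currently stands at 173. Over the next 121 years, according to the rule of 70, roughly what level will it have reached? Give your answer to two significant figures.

around 1900

It doubles every 70/2 ≈ 35.00 years, so 121 years is 3.46 doublings.
2^3.46 ≈ 11.00; 173 × 11.00 ≈ 1900.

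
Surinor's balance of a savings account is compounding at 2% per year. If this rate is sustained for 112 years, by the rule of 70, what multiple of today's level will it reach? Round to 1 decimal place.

≈ 9.2 times

Doubles every ≈ 35.00 years (70/2).
112 years is 3.20 doublings; 2^3.20 ≈ 9.2×.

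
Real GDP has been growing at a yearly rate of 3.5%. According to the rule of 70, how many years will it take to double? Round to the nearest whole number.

around 20 years

Doubling time ≈ 70 / 3.5 = 20.00 years.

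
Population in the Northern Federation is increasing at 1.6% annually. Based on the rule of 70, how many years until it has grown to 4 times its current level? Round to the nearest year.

At 1.6% it doubles every 70/1.6 ≈ 43.75 years.
Getting to 4× needs 2 doublings: 2 × 43.75 ≈ 88 years.

roughly 88 years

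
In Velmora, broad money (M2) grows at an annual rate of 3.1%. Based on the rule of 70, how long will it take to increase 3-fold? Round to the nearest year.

One doubling takes 70/3.1 = 22.58 years.
Reaching 3× takes log₂(3) ≈ 1.58 doublings.
1.58 × 22.58 ≈ 36 years.

≈ 36 years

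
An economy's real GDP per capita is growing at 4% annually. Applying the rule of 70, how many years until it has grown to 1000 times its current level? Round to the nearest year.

about 174 years

At 4% it doubles every 70/4 ≈ 17.50 years.
Reaching 1000× takes log₂(1000) ≈ 9.97 doublings.
9.97 × 17.50 ≈ 174 years.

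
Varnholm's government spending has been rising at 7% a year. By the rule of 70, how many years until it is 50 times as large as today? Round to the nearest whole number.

around 56 years

Doubling time ≈ 70/7 = 10.00 years.
Reaching 50× takes log₂(50) ≈ 5.64 doublings.
5.64 × 10.00 ≈ 56 years.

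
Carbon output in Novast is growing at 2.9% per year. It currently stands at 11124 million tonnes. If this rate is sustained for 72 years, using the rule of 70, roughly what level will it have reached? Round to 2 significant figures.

It doubles every 70/2.9 ≈ 24.14 years, so 72 years is 2.98 doublings.
2^2.98 ≈ 7.89; 11124 × 7.89 ≈ 88000 million tonnes.

approximately 88000 million tonnes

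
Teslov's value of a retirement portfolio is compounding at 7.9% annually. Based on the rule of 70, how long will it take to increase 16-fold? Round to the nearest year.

35 years

One doubling takes 70/7.9 = 8.86 years.
16× is 4 doublings, so 4 × 8.86 ≈ 35 years.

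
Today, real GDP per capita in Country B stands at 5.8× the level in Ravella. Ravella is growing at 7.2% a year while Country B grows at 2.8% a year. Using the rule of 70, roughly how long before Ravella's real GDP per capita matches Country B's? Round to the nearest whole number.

The growth-rate gap is 7.2% − 2.8% = 4.4 percentage points.
So the ratio between them halves every 70/4.4 ≈ 15.91 years.
A 5.8× gap takes log₂(5.8) ≈ 2.54 halvings to close: 2.54 × 15.91 ≈ 40 years.

around 40 years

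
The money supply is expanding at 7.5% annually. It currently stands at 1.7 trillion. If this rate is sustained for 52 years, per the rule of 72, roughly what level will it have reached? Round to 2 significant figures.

73 trillion

It doubles every 72/7.5 ≈ 9.60 years, so 52 years is 5.42 doublings.
2^5.42 ≈ 42.81; 1.7 × 42.81 ≈ 73 trillion.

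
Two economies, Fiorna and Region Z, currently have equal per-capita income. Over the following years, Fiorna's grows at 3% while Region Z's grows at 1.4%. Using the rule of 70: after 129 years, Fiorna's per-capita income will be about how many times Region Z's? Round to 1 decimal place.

roughly 7.7 times

Rate gap = 3% − 1.4% = 1.6 points.
The ratio doubles every 70/1.6 ≈ 43.75 years.
129/43.75 ≈ 2.95 doublings → ratio ≈ 2^2.95 ≈ 7.7.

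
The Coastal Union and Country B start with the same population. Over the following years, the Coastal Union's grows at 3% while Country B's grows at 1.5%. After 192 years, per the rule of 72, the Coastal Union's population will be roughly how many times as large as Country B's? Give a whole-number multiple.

the Coastal Union pulls ahead at 1.5 pp per year, so the ratio doubles every 72/1.5 ≈ 48.00 years.
In 192 years that's 4.00 doublings: 2^4.00 ≈ 16.

≈ 16 times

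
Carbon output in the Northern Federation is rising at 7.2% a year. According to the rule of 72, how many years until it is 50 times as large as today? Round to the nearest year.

roughly 56 years

One doubling takes 72/7.2 = 10.00 years.
50× is log₂ 50 ≈ 5.64 doublings, so ≈ 5.64 × 10.00 = 56 years.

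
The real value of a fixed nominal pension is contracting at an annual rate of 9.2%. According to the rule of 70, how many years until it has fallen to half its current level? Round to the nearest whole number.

around 8 years

Halving time ≈ 70 / 9.2 = 7.61 → 8 years.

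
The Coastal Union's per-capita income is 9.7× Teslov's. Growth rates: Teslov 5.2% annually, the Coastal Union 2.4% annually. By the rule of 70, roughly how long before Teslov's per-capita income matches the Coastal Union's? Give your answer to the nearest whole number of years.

around 82 years

Teslov gains on the Coastal Union at 5.2% − 2.4% = 2.8 points a year.
At that relative rate the gap halves every 70/2.8 ≈ 25.00 years.
A 9.7× gap takes log₂(9.7) ≈ 3.28 halvings to close: 3.28 × 25.00 ≈ 82 years.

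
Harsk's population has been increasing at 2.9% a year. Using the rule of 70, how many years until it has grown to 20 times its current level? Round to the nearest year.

At 2.9% it doubles every 70/2.9 ≈ 24.14 years.
20× is log₂ 20 ≈ 4.32 doublings, so ≈ 4.32 × 24.14 = 104 years.

roughly 104 years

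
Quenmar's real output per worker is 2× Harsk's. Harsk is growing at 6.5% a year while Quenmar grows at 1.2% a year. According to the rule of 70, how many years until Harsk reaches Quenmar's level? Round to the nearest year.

around 13 years

What matters is the difference: 5.3 pp.
Rule of 70 on the gap: the ratio halves every 70/5.3 ≈ 13.21 years.
A 2× gap closes after 1 halving: 1 × 13.21 ≈ 13 years.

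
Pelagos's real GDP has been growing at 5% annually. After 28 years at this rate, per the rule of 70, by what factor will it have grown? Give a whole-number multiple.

At 5% one doubling takes ≈ 14.00 years; 28 years is 2 of them, so ×4.

approximately 4 times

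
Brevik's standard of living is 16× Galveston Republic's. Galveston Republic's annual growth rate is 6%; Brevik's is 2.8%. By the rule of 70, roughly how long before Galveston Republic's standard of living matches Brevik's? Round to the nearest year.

The growth-rate gap is 6% − 2.8% = 3.2 percentage points.
So the ratio between them halves every 70/3.2 ≈ 21.88 years.
A 16× gap closes after 4 halvings: 4 × 21.88 ≈ 88 years.

about 88 years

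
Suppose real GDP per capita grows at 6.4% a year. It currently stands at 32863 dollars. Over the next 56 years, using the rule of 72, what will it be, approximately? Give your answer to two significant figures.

approximately 1000000 dollars

It doubles every 72/6.4 ≈ 11.25 years, so 56 years is 4.98 doublings.
2^4.98 ≈ 31.56; 32863 × 31.56 ≈ 1000000 dollars.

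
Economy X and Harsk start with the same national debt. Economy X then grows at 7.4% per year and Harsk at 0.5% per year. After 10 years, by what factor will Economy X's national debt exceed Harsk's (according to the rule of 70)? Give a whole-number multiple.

2 times

Economy X pulls ahead at 6.9 pp per year, so the ratio doubles every 70/6.9 ≈ 10.14 years.
In 10 years that's 0.99 doublings: 2^0.99 ≈ 2.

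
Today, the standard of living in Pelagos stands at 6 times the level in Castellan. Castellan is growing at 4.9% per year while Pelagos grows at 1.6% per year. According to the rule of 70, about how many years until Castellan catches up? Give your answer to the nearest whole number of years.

55 years

What matters is the difference: 3.3 pp.
Rule of 70 on the gap: the ratio halves every 70/3.3 ≈ 21.21 years.
A 6 times gap takes log₂(6) ≈ 2.58 halvings to close: 2.58 × 21.21 ≈ 55 years.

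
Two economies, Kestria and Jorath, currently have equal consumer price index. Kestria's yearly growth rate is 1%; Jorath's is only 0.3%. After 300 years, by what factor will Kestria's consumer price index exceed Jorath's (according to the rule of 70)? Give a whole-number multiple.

Kestria pulls ahead at 0.7 pp per year, so the ratio doubles every 70/0.7 ≈ 100.00 years.
In 300 years that's 3.00 doublings: 2^3.00 ≈ 8.

about 8 times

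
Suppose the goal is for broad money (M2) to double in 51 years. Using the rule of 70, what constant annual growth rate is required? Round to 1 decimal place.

1.4%

70 / 51 ≈ 1.37, so about 1.4% annually.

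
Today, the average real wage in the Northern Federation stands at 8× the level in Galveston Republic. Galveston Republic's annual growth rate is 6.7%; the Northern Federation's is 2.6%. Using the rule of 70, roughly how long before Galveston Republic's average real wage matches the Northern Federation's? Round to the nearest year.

The growth-rate gap is 6.7% − 2.6% = 4.1 percentage points.
So the ratio between them halves every 70/4.1 ≈ 17.07 years.
An 8× gap closes after 3 halvings: 3 × 17.07 ≈ 51 years.

≈ 51 years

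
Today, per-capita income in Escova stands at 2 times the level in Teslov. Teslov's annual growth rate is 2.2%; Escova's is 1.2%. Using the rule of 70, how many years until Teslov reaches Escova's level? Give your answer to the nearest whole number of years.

around 70 years

What matters is the difference: 1 pp.
Rule of 70 on the gap: the ratio halves every 70/1 ≈ 70.00 years.
A 2 times gap closes after 1 halving: 1 × 70.00 ≈ 70 years.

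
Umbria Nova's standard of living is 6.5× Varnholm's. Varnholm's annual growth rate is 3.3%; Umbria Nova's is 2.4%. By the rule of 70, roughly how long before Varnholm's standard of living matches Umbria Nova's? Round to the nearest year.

What matters is the difference: 0.9 pp.
Rule of 70 on the gap: the ratio halves every 70/0.9 ≈ 77.78 years.
A 6.5× gap takes log₂(6.5) ≈ 2.70 halvings to close: 2.70 × 77.78 ≈ 210 years.

210 years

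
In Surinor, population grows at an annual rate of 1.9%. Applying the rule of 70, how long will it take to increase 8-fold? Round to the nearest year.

approximately 111 years

At 1.9% it doubles every 70/1.9 ≈ 36.84 years.
8 = 2^3, so 3 doublings → 111 years.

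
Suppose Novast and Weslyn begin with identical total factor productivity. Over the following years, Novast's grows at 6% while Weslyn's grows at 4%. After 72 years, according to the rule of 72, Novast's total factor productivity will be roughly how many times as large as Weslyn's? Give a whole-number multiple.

Only the 2-point difference matters.
72/2 ≈ 36.00 years per doubling of the ratio; 72 years gives 2.00 doublings, so ≈ 4×.

≈ 4 times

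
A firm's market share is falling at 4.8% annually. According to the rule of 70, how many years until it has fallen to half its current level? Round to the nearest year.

The rule works in reverse for decay: 70/4.8 ≈ 14.58 years to halve.

around 15 years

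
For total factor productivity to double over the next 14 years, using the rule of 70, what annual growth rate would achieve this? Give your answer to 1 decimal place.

about 5.0%

70 / 14 ≈ 5.00, so about 5.0% a year.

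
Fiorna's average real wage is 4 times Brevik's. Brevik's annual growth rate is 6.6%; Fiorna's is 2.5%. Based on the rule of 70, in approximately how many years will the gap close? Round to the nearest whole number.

about 34 years

What matters is the difference: 4.1 pp.
Rule of 70 on the gap: the ratio halves every 70/4.1 ≈ 17.07 years.
A 4 times gap closes after 2 halvings: 2 × 17.07 ≈ 34 years.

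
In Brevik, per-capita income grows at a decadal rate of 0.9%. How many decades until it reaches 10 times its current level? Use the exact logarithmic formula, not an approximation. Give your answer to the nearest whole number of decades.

257 decades

t = ln(10) / ln(1 + 0.009) = 2.3026 / 0.008960 ≈ 256.99.
≈ 257 decades.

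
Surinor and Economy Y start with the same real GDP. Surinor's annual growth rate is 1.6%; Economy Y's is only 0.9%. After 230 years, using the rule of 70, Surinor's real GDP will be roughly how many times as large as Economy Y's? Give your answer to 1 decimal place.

Surinor pulls ahead at 0.7 pp per year, so the ratio doubles every 70/0.7 ≈ 100.00 years.
In 230 years that's 2.30 doublings: 2^2.30 ≈ 4.9.

about 4.9 times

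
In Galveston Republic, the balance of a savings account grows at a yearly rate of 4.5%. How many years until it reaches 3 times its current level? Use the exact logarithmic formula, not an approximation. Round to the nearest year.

t = ln(3) / ln(1 + 0.045) = 1.0986 / 0.044017 ≈ 24.96.
≈ 25 years.

25 years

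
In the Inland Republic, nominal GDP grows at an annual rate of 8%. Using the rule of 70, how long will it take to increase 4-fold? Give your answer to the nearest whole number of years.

Doubling time ≈ 70/8 = 8.75 years.
4× is 2 doublings, so 2 × 8.75 ≈ 18 years.

≈ 18 years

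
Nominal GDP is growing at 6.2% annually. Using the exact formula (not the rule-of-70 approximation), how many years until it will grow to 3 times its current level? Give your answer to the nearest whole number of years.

t = ln(3) / ln(1 + 0.062) = 1.0986 / 0.060154 ≈ 18.26.
≈ 18 years.

18 years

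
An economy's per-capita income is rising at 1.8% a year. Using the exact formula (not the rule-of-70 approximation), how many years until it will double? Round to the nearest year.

t = ln(2) / ln(1 + 0.018) = 0.6931 / 0.017840 ≈ 38.85.
≈ 39 years.

39 years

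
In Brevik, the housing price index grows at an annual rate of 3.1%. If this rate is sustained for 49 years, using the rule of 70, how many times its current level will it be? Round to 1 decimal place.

roughly 4.5 times

Doubles every ≈ 22.58 years (70/3.1).
49 years is 2.17 doublings; 2^2.17 ≈ 4.5×.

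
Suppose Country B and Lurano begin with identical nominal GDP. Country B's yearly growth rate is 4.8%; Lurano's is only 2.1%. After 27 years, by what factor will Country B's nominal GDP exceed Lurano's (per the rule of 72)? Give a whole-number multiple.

around 2 times

Country B pulls ahead at 2.7 pp per year, so the ratio doubles every 72/2.7 ≈ 26.67 years.
In 27 years that's 1.01 doublings: 2^1.01 ≈ 2.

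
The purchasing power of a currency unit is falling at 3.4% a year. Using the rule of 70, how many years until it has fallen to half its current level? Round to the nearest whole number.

Falling at 3.4%, it halves about every 70/3.4 = 20.59 years.

around 21 years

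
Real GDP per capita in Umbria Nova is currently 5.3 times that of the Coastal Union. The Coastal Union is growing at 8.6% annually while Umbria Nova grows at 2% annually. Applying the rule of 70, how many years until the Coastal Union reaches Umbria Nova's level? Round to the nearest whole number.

the Coastal Union gains on Umbria Nova at 8.6% − 2% = 6.6 points a year.
At that relative rate the gap halves every 70/6.6 ≈ 10.61 years.
A 5.3 times gap takes log₂(5.3) ≈ 2.41 halvings to close: 2.41 × 10.61 ≈ 26 years.

approximately 26 years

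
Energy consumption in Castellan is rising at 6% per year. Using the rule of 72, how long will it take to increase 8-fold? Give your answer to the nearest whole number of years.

Doubling time ≈ 72/6 = 12.00 years.
8 = 2^3, so 3 doublings → 36 years.

≈ 36 years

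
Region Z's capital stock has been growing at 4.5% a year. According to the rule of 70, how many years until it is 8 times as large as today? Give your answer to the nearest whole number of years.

approximately 47 years

Doubling time ≈ 70/4.5 = 15.56 years.
Getting to 8× needs 3 doublings: 3 × 15.56 ≈ 47 years.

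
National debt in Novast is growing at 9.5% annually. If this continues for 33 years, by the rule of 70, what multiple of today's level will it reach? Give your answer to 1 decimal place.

around 22.3 times

Doubles every ≈ 7.37 years (70/9.5).
33 years is 4.48 doublings; 2^4.48 ≈ 22.3×.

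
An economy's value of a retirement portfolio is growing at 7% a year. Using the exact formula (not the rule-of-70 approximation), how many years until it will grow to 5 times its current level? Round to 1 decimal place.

23.8 years

t = ln(5) / ln(1 + 0.07) = 1.6094 / 0.067659 ≈ 23.79.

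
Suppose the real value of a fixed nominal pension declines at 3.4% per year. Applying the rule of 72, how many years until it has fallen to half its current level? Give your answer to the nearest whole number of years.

around 21 years

The rule works in reverse for decay: 72/3.4 ≈ 21.18 years to halve.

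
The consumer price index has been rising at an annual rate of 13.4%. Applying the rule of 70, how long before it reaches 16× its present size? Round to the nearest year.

roughly 21 years

At 13.4% it doubles every 70/13.4 ≈ 5.22 years.
16× is 4 doublings, so 4 × 5.22 ≈ 21 years.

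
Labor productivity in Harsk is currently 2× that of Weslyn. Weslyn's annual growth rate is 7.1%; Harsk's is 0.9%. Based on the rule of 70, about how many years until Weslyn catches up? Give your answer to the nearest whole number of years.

≈ 11 years

The growth-rate gap is 7.1% − 0.9% = 6.2 percentage points.
So the ratio between them halves every 70/6.2 ≈ 11.29 years.
A 2× gap closes after 1 halving: 1 × 11.29 ≈ 11 years.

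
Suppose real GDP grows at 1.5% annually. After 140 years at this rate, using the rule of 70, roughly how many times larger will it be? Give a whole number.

≈ 8 times

Doubling time ≈ 70/1.5 = 46.67 years.
140/46.67 ≈ 3 doublings, so about 2^3 = 8×.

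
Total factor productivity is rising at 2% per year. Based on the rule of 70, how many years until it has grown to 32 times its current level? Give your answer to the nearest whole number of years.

One doubling takes 70/2 = 35.00 years.
32× is 5 doublings, so 5 × 35.00 ≈ 175 years.

≈ 175 years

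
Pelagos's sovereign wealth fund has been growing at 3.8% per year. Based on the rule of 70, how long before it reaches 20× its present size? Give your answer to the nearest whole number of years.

≈ 80 years

At 3.8% it doubles every 70/3.8 ≈ 18.42 years.
20× is log₂ 20 ≈ 4.32 doublings, so ≈ 4.32 × 18.42 = 80 years.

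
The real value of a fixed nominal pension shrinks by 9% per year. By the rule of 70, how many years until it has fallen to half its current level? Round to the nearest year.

around 8 years

Falling at 9%, it halves about every 70/9 = 7.78 years.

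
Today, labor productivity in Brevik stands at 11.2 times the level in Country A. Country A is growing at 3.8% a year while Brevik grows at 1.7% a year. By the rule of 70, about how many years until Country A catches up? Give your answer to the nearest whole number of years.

approximately 116 years

Country A gains on Brevik at 3.8% − 1.7% = 2.1 points a year.
At that relative rate the gap halves every 70/2.1 ≈ 33.33 years.
An 11.2 times gap takes log₂(11.2) ≈ 3.49 halvings to close: 3.49 × 33.33 ≈ 116 years.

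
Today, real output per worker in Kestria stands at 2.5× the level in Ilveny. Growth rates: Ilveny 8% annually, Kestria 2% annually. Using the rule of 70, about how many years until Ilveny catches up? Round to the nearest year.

approximately 15 years

What matters is the difference: 6 pp.
Rule of 70 on the gap: the ratio halves every 70/6 ≈ 11.67 years.
A 2.5× gap takes log₂(2.5) ≈ 1.32 halvings to close: 1.32 × 11.67 ≈ 15 years.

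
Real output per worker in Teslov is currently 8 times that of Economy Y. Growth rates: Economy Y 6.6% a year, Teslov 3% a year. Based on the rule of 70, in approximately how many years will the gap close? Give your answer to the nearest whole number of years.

roughly 58 years

What matters is the difference: 3.6 pp.
Rule of 70 on the gap: the ratio halves every 70/3.6 ≈ 19.44 years.
An 8 times gap closes after 3 halvings: 3 × 19.44 ≈ 58 years.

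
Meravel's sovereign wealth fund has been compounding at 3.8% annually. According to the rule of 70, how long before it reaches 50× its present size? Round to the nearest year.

104 years

One doubling takes 70/3.8 = 18.42 years.
Reaching 50× takes log₂(50) ≈ 5.64 doublings.
5.64 × 18.42 ≈ 104 years.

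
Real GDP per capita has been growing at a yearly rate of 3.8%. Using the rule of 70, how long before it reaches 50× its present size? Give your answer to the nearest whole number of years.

At 3.8% it doubles every 70/3.8 ≈ 18.42 years.
50× is log₂ 50 ≈ 5.64 doublings, so ≈ 5.64 × 18.42 = 104 years.

about 104 years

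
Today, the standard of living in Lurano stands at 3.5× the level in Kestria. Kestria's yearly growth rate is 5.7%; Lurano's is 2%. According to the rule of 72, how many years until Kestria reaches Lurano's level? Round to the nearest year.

Kestria gains on Lurano at 5.7% − 2% = 3.7 points a year.
At that relative rate the gap halves every 72/3.7 ≈ 19.46 years.
A 3.5× gap takes log₂(3.5) ≈ 1.81 halvings to close: 1.81 × 19.46 ≈ 35 years.

about 35 years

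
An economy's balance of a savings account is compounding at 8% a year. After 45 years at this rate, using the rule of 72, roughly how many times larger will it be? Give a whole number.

about 32 times

Doubling time ≈ 72/8 = 9.00 years.
45/9.00 ≈ 5 doublings, so about 2^5 = 32×.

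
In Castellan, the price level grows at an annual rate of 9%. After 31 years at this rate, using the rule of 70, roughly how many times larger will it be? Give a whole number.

roughly 16 times

Doubling time ≈ 70/9 = 7.78 years.
31/7.78 ≈ 4 doublings, so about 2^4 = 16×.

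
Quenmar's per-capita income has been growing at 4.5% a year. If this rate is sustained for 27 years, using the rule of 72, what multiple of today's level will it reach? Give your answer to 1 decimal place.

Doubles every ≈ 16.00 years (72/4.5).
27 years is 1.69 doublings; 2^1.69 ≈ 3.2×.

around 3.2 times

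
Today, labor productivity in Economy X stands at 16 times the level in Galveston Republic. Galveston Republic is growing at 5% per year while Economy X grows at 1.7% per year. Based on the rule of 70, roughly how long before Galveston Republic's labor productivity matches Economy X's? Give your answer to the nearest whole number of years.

The growth-rate gap is 5% − 1.7% = 3.3 percentage points.
So the ratio between them halves every 70/3.3 ≈ 21.21 years.
A 16 times gap closes after 4 halvings: 4 × 21.21 ≈ 85 years.

about 85 years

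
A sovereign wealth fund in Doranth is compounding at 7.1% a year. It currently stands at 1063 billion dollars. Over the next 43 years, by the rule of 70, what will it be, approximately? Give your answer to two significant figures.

It doubles every 70/7.1 ≈ 9.86 years, so 43 years is 4.36 doublings.
2^4.36 ≈ 20.53; 1063 × 20.53 ≈ 22000 billion dollars.

≈ 22000 billion dollars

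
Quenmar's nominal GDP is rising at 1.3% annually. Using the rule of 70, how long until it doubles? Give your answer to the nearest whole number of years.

Doubling time ≈ 70 / 1.3 = 53.85 years.

around 54 years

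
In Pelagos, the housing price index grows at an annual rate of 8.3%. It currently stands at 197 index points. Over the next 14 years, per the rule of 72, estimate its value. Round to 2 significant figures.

It doubles every 72/8.3 ≈ 8.67 years, so 14 years is 1.61 doublings.
2^1.61 ≈ 3.05; 197 × 3.05 ≈ 600 index points.

around 600 index points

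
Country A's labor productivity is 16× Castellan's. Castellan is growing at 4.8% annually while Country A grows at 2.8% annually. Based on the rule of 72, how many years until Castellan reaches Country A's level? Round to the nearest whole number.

What matters is the difference: 2 pp.
Rule of 72 on the gap: the ratio halves every 72/2 ≈ 36.00 years.
A 16× gap closes after 4 halvings: 4 × 36.00 ≈ 144 years.

roughly 144 years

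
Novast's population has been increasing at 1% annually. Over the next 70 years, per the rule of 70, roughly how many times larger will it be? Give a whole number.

At 1% one doubling takes ≈ 70.00 years; 70 years is 1 of them, so ×2.

around 2 times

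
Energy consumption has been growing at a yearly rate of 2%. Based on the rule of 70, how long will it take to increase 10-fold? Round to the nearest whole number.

One doubling takes 70/2 = 35.00 years.
10× is log₂ 10 ≈ 3.32 doublings, so ≈ 3.32 × 35.00 = 116 years.

around 116 years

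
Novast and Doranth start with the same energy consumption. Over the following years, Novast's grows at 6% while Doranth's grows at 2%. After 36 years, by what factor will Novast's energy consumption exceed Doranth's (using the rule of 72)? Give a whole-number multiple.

Only the 4-point difference matters.
72/4 ≈ 18.00 years per doubling of the ratio; 36 years gives 2.00 doublings, so ≈ 4×.

around 4 times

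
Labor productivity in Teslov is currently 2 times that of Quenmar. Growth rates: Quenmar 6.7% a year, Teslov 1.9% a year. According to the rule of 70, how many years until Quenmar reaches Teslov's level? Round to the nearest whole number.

≈ 15 years

The growth-rate gap is 6.7% − 1.9% = 4.8 percentage points.
So the ratio between them halves every 70/4.8 ≈ 14.58 years.
A 2 times gap closes after 1 halving: 1 × 14.58 ≈ 15 years.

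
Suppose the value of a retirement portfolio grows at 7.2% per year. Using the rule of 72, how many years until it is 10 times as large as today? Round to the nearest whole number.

around 33 years

At 7.2% it doubles every 72/7.2 ≈ 10.00 years.
10× is log₂ 10 ≈ 3.32 doublings, so ≈ 3.32 × 10.00 = 33 years.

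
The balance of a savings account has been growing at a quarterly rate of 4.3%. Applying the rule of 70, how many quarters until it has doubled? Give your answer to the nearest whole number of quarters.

Doubling time ≈ 70 / 4.3 = 16.28 quarters.

about 16 quarters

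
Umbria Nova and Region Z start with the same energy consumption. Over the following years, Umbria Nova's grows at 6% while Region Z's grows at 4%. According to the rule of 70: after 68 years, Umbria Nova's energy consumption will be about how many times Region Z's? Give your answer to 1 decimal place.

Only the 2-point difference matters.
70/2 ≈ 35.00 years per doubling of the ratio; 68 years gives 1.94 doublings, so ≈ 3.8×.

3.8 times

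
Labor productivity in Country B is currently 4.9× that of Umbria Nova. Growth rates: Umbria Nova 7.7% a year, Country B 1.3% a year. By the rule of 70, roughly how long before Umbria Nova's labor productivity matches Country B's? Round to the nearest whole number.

approximately 25 years

Umbria Nova gains on Country B at 7.7% − 1.3% = 6.4 points a year.
At that relative rate the gap halves every 70/6.4 ≈ 10.94 years.
A 4.9× gap takes log₂(4.9) ≈ 2.29 halvings to close: 2.29 × 10.94 ≈ 25 years.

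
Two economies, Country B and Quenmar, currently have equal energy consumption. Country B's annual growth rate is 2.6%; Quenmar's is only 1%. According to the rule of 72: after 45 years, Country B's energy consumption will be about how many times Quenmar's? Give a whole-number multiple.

2 times

Rate gap = 2.6% − 1% = 1.6 points.
The ratio doubles every 72/1.6 ≈ 45.00 years.
45/45.00 ≈ 1.00 doublings → ratio ≈ 2^1.00 ≈ 2.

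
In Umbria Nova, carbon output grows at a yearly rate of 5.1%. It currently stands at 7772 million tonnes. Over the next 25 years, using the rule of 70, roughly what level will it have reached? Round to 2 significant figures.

It doubles every 70/5.1 ≈ 13.73 years, so 25 years is 1.82 doublings.
2^1.82 ≈ 3.53; 7772 × 3.53 ≈ 27000 million tonnes.

about 27000 million tonnes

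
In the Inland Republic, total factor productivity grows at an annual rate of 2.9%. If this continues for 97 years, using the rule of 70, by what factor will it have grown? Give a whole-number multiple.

Doubling time ≈ 70/2.9 = 24.14 years.
97/24.14 ≈ 4 doublings, so about 2^4 = 16×.

16 times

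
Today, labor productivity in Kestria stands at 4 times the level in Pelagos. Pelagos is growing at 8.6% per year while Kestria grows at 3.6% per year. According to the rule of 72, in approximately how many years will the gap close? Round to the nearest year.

about 29 years

What matters is the difference: 5 pp.
Rule of 72 on the gap: the ratio halves every 72/5 ≈ 14.40 years.
A 4 times gap closes after 2 halvings: 2 × 14.40 ≈ 29 years.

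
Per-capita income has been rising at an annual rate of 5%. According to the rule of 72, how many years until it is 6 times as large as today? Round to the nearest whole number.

Doubling time ≈ 72/5 = 14.40 years.
Reaching 6× takes log₂(6) ≈ 2.58 doublings.
2.58 × 14.40 ≈ 37 years.

about 37 years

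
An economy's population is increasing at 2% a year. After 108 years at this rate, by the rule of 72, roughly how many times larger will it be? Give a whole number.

roughly 8 times

72/2 ≈ 36.00 years per doubling.
108 years fits 3 doublings: 2^3 = 8.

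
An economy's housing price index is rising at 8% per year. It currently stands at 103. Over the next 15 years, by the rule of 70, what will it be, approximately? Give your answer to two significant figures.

roughly 340

It doubles every 70/8 ≈ 8.75 years, so 15 years is 1.71 doublings.
2^1.71 ≈ 3.27; 103 × 3.27 ≈ 340.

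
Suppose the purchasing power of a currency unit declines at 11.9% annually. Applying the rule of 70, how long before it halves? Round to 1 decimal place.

Halving time ≈ 70 / 11.9 = 5.88 → 5.9 years.

≈ 5.9 years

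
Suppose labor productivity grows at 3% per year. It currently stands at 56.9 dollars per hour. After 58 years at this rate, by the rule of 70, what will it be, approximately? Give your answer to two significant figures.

around 320 dollars per hour

It doubles every 70/3 ≈ 23.33 years, so 58 years is 2.49 doublings.
2^2.49 ≈ 5.62; 56.9 × 5.62 ≈ 320 dollars per hour.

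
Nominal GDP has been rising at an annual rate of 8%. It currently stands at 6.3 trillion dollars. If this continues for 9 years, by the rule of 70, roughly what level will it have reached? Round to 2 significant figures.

Doubling time ≈ 70/8 = 8.75 years.
9 years is 9/8.75 ≈ 1.03 doublings, a factor of 2^1.03 ≈ 2.04.
6.3 × 2.04 ≈ 13 trillion dollars.

approximately 13 trillion dollars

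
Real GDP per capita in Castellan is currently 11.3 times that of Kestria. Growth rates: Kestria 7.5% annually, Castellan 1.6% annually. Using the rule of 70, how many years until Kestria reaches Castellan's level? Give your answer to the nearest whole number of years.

What matters is the difference: 5.9 pp.
Rule of 70 on the gap: the ratio halves every 70/5.9 ≈ 11.86 years.
An 11.3 times gap takes log₂(11.3) ≈ 3.50 halvings to close: 3.50 × 11.86 ≈ 42 years.

about 42 years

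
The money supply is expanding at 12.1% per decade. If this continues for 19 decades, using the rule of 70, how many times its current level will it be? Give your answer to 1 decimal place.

9.7 times

Doubling time ≈ 70/12.1 = 5.79 decades.
19 decades / 5.79 ≈ 3.28 doublings → factor 2^3.28 ≈ 9.7.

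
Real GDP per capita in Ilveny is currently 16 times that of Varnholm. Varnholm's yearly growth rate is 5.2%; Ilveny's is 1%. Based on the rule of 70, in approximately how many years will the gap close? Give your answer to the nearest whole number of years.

Varnholm gains on Ilveny at 5.2% − 1% = 4.2 points a year.
At that relative rate the gap halves every 70/4.2 ≈ 16.67 years.
A 16 times gap closes after 4 halvings: 4 × 16.67 ≈ 67 years.

about 67 years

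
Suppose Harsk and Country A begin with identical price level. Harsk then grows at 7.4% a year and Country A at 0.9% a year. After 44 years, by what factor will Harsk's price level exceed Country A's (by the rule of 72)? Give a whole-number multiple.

Only the 6.5-point difference matters.
72/6.5 ≈ 11.08 years per doubling of the ratio; 44 years gives 3.97 doublings, so ≈ 16×.

16 times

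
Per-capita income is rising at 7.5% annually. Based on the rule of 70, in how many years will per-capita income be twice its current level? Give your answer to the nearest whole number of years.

roughly 9 years

At 7.5%, doubling takes about 70/7.5 = 9.33 years.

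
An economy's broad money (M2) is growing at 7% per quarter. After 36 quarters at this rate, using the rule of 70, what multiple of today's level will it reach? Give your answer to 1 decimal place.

12.1 times

Doubling time ≈ 70/7 = 10.00 quarters.
36 quarters / 10.00 ≈ 3.60 doublings → factor 2^3.60 ≈ 12.1.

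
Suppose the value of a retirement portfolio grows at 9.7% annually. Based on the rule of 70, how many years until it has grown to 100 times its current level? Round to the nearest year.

≈ 48 years

One doubling takes 70/9.7 = 7.22 years.
100× is log₂ 100 ≈ 6.64 doublings, so ≈ 6.64 × 7.22 = 48 years.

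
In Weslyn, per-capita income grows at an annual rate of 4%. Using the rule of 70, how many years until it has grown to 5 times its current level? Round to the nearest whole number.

Doubling time ≈ 70/4 = 17.50 years.
Reaching 5× takes log₂(5) ≈ 2.32 doublings.
2.32 × 17.50 ≈ 41 years.

41 years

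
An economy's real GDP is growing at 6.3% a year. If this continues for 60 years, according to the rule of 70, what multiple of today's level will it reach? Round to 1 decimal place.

about 42.2 times

Doubling time ≈ 70/6.3 = 11.11 years.
60 years / 11.11 ≈ 5.40 doublings → factor 2^5.40 ≈ 42.2.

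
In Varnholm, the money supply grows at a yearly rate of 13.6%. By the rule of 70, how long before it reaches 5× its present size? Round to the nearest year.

around 12 years

At 13.6% it doubles every 70/13.6 ≈ 5.15 years.
5× is log₂ 5 ≈ 2.32 doublings, so ≈ 2.32 × 5.15 = 12 years.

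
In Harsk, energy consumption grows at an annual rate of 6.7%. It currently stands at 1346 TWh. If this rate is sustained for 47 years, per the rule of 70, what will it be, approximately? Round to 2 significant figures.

around 30000 TWh

Doubling time ≈ 70/6.7 = 10.45 years.
47 years is 47/10.45 ≈ 4.50 doublings, a factor of 2^4.50 ≈ 22.63.
1346 × 22.63 ≈ 30000 TWh.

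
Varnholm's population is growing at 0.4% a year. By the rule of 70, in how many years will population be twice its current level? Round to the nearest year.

70/0.4 ≈ 175.00, so it doubles roughly every 175 years.

approximately 175 years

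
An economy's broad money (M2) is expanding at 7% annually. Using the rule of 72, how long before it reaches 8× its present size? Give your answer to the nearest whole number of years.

At 7% it doubles every 72/7 ≈ 10.29 years.
Getting to 8× needs 3 doublings: 3 × 10.29 ≈ 31 years.

about 31 years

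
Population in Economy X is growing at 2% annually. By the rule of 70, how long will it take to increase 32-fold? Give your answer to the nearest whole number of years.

175 years

One doubling takes 70/2 = 35.00 years.
32 = 2^5, so 5 doublings → 175 years.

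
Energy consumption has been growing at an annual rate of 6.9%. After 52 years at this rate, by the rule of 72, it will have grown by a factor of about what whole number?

Doubling time ≈ 72/6.9 = 10.43 years.
52/10.43 ≈ 5 doublings, so about 2^5 = 32×.

≈ 32 times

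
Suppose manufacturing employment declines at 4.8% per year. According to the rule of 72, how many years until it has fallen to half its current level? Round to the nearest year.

Falling at 4.8%, it halves about every 72/4.8 = 15.00 years.

about 15 years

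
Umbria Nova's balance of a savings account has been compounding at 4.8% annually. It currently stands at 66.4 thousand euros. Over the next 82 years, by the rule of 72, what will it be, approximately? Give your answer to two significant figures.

roughly 2900 thousand euros

It doubles every 72/4.8 ≈ 15.00 years, so 82 years is 5.47 doublings.
2^5.47 ≈ 44.32; 66.4 × 44.32 ≈ 2900 thousand euros.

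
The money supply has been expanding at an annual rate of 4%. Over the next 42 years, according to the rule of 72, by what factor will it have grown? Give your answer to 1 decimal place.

Doubles every ≈ 18.00 years (72/4).
42 years is 2.33 doublings; 2^2.33 ≈ 5.0×.

around 5.0 times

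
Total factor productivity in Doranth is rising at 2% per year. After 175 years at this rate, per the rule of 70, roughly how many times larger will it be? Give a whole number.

approximately 32 times

Doubling time ≈ 70/2 = 35.00 years.
175/35.00 ≈ 5 doublings, so about 2^5 = 32×.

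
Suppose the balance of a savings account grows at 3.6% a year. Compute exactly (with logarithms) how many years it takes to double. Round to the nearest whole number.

20 years

t = ln(2) / ln(1 + 0.036) = 0.6931 / 0.035367 ≈ 19.60.
≈ 20 years.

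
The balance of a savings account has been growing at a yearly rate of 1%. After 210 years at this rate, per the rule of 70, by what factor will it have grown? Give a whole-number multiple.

70/1 ≈ 70.00 years per doubling.
210 years fits 3 doublings: 2^3 = 8.

roughly 8 times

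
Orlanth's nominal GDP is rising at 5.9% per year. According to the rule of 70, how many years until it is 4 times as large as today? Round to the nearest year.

At 5.9% it doubles every 70/5.9 ≈ 11.86 years.
4× is 2 doublings, so 2 × 11.86 ≈ 24 years.

approximately 24 years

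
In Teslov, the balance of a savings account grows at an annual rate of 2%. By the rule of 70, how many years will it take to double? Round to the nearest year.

At 2%, doubling takes about 70/2 = 35.00 years.

about 35 years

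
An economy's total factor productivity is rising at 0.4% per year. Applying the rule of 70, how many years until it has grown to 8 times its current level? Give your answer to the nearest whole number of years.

One doubling takes 70/0.4 = 175.00 years.
8 = 2^3, so 3 doublings → 525 years.

525 years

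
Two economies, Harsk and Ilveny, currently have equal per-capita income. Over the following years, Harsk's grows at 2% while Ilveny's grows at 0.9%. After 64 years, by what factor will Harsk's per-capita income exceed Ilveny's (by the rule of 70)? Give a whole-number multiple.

2 times

Only the 1.1-point difference matters.
70/1.1 ≈ 63.64 years per doubling of the ratio; 64 years gives 1.01 doublings, so ≈ 2×.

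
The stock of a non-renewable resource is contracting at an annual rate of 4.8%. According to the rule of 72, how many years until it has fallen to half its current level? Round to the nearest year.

approximately 15 years

The rule works in reverse for decay: 72/4.8 ≈ 15.00 years to halve.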